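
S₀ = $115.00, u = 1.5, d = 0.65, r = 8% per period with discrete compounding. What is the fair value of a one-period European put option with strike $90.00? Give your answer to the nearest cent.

Risk-neutral probability p = (1 + 0.08 − 0.65)/(1.5 − 0.65) = 0.4300/0.8500 = 0.5059
Terminal stock prices: S_u = 172.5, S_d = 74.75
Terminal payoffs (K − S): max(-82.5, 0) = 0, max(15.25, 0) = 15.25
Node 0 (S = 115): V_0 = 1/1.08·[0.5059·0.0000 + 0.4941·15.2500] = 6.9771

$6.98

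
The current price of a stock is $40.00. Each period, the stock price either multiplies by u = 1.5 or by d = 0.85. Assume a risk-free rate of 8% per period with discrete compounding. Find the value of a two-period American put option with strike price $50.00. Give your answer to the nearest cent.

Risk-neutral probability p = (1 + 0.08 − 0.85)/(1.5 − 0.85) = 0.2300/0.6500 = 0.3538
Terminal stock prices: S_uu = 90, S_ud = 51, S_dd = 28.9
Terminal payoffs (K − S): max(-40, 0) = 0, max(-1, 0) = 0, max(21.1, 0) = 21.1
Node u (S = 60): continuation = 1/1.08·[0.3538·0.0000 + 0.6462·0.0000] = 0.0000; exercise value = 0.0000 ≤ continuation, so V_u = 0.0000
Node d (S = 34): continuation = 1/1.08·[0.3538·0.0000 + 0.6462·21.1000] = 12.6239; exercise value = 16.0000 > continuation, so V_d = 16.0000 (exercise)
Node 0 (S = 40): continuation = 1/1.08·[0.3538·0.0000 + 0.6462·16.0000] = 9.5726; exercise value = 10.0000 > continuation, so V_0 = 10.0000 (exercise)

$10.00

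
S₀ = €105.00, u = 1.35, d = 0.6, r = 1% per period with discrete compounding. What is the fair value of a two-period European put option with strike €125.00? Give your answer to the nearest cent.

Risk-neutral probability p = (1 + 0.01 − 0.6)/(1.35 − 0.6) = 0.4100/0.7500 = 0.5467
Terminal stock prices: S_uu = 191.4, S_ud = 85.05, S_dd = 37.8
Terminal payoffs (K − S): max(-66.36, 0) = 0, max(39.95, 0) = 39.95, max(87.2, 0) = 87.2
Node u (S = 141.8): V_u = 1/1.01·[0.5467·0.0000 + 0.4533·39.9500] = 17.9314
Node d (S = 63): V_d = 1/1.01·[0.5467·39.9500 + 0.4533·87.2000] = 60.7624
Node 0 (S = 105): V_0 = 1/1.01·[0.5467·17.9314 + 0.4533·60.7624] = 36.9783

€36.98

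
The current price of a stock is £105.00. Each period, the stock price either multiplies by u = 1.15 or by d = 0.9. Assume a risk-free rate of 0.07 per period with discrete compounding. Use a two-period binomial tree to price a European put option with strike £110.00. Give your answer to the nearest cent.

£2.74

Risk-neutral probability p = (1 + 0.07 − 0.9)/(1.15 − 0.9) = 0.1700/0.2500 = 0.6800
Terminal stock prices: S_uu = 138.9, S_ud = 108.7, S_dd = 85.05
Terminal payoffs (K − S): max(-28.86, 0) = 0, max(1.325, 0) = 1.325, max(24.95, 0) = 24.95
Node u (S = 120.7): V_u = 1/1.07·[0.6800·0.0000 + 0.3200·1.3250] = 0.3963
Node d (S = 94.5): V_d = 1/1.07·[0.6800·1.3250 + 0.3200·24.9500] = 8.3037
Node 0 (S = 105): V_0 = 1/1.07·[0.6800·0.3963 + 0.3200·8.3037] = 2.7352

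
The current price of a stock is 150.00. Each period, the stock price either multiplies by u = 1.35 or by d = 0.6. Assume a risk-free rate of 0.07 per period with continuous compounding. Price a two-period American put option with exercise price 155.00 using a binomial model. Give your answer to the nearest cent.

Risk-neutral probability p = (e^0.07 − 0.6)/(1.35 − 0.6) = 0.4725/0.7500 = 0.6300
Terminal stock prices: S_uu = 273.4, S_ud = 121.5, S_dd = 54
Terminal payoffs (K − S): max(-118.4, 0) = 0, max(33.5, 0) = 33.5, max(101, 0) = 101
Node u (S = 202.5): continuation = e^(−0.07)·[0.6300·0.0000 + 0.3700·33.5000] = 11.5567; exercise value = 0.0000 ≤ continuation, so V_u = 11.5567
Node d (S = 90): continuation = e^(−0.07)·[0.6300·33.5000 + 0.3700·101.0000] = 54.5210; exercise value = 65.0000 > continuation, so V_d = 65.0000 (exercise)
Node 0 (S = 150): continuation = e^(−0.07)·[0.6300·11.5567 + 0.3700·65.0000] = 29.2120; exercise value = 5.0000 ≤ continuation, so V_0 = 29.2120

29.21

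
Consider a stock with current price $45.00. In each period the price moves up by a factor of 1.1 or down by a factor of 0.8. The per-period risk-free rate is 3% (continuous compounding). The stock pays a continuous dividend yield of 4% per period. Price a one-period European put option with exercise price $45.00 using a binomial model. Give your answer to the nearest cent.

$3.20

Per-period risk-free factor R = e^0.03 = 1.0305; dividend-adjusted growth = e^(0.03−0.04) = 0.9900.
Risk-neutral probability p = (0.9900 − 0.8)/(1.1 − 0.8) = 0.1900/0.3000 = 0.6335
Terminal stock prices: S_u = 49.5, S_d = 36
Terminal payoffs (K − S): max(-4.5, 0) = 0, max(9, 0) = 9
Node 0 (S = 45): V_0 = e^(−0.03)·[0.6335·0.0000 + 0.3665·9.0000] = 3.2010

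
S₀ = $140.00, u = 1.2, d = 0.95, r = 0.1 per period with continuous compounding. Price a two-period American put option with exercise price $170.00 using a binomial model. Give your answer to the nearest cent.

Risk-neutral probability p = (e^0.1 − 0.95)/(1.2 − 0.95) = 0.1552/0.2500 = 0.6207
Terminal stock prices: S_uu = 201.6, S_ud = 159.6, S_dd = 126.3
Terminal payoffs (K − S): max(-31.6, 0) = 0, max(10.4, 0) = 10.4, max(43.65, 0) = 43.65
Node u (S = 168): continuation = e^(−0.1)·[0.6207·0.0000 + 0.3793·10.4000] = 3.5695; exercise value = 2.0000 ≤ continuation, so V_u = 3.5695
Node d (S = 133): continuation = e^(−0.1)·[0.6207·10.4000 + 0.3793·43.6500] = 20.8224; exercise value = 37.0000 > continuation, so V_d = 37.0000 (exercise)
Node 0 (S = 140): continuation = e^(−0.1)·[0.6207·3.5695 + 0.3793·37.0000] = 14.7038; exercise value = 30.0000 > continuation, so V_0 = 30.0000 (exercise)

$30.00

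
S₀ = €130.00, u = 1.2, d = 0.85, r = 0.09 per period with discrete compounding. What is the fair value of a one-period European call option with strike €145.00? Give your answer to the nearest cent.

€6.92

Risk-neutral probability p = (1 + 0.09 − 0.85)/(1.2 − 0.85) = 0.2400/0.3500 = 0.6857
Terminal stock prices: S_u = 156, S_d = 110.5
Terminal payoffs (S − K): max(11, 0) = 11, max(-34.5, 0) = 0
Node 0 (S = 130): V_0 = 1/1.09·[0.6857·11.0000 + 0.3143·0.0000] = 6.9201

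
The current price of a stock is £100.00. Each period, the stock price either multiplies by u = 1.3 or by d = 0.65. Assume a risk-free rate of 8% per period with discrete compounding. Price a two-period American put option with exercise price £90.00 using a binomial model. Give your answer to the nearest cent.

Risk-neutral probability p = (1 + 0.08 − 0.65)/(1.3 − 0.65) = 0.4300/0.6500 = 0.6615
Terminal stock prices: S_uu = 169, S_ud = 84.5, S_dd = 42.25
Terminal payoffs (K − S): max(-79, 0) = 0, max(5.5, 0) = 5.5, max(47.75, 0) = 47.75
Node u (S = 130): continuation = 1/1.08·[0.6615·0.0000 + 0.3385·5.5000] = 1.7236; exercise value = 0.0000 ≤ continuation, so V_u = 1.7236
Node d (S = 65): continuation = 1/1.08·[0.6615·5.5000 + 0.3385·47.7500] = 18.3333; exercise value = 25.0000 > continuation, so V_d = 25.0000 (exercise)
Node 0 (S = 100): continuation = 1/1.08·[0.6615·1.7236 + 0.3385·25.0000] = 8.8906; exercise value = 0.0000 ≤ continuation, so V_0 = 8.8906

£8.89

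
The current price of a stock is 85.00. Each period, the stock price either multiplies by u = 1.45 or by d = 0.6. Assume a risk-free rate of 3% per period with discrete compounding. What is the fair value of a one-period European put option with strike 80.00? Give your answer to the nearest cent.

13.91

Risk-neutral probability p = (1 + 0.03 − 0.6)/(1.45 − 0.6) = 0.4300/0.8500 = 0.5059
Terminal stock prices: S_u = 123.2, S_d = 51
Terminal payoffs (K − S): max(-43.25, 0) = 0, max(29, 0) = 29
Node 0 (S = 85): V_0 = 1/1.03·[0.5059·0.0000 + 0.4941·29.0000] = 13.9121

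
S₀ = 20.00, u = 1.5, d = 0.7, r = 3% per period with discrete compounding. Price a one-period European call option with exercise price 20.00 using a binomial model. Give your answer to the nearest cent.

Risk-neutral probability p = (1 + 0.03 − 0.7)/(1.5 − 0.7) = 0.3300/0.8000 = 0.4125
Terminal stock prices: S_u = 30, S_d = 14
Terminal payoffs (S − K): max(10, 0) = 10, max(-6, 0) = 0
Node 0 (S = 20): V_0 = 1/1.03·[0.4125·10.0000 + 0.5875·0.0000] = 4.0049

4.00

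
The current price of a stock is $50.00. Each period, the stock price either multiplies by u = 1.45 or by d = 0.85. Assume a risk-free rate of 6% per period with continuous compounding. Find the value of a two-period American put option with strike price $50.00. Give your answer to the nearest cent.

Risk-neutral probability p = (e^0.06 − 0.85)/(1.45 − 0.85) = 0.2118/0.6000 = 0.3531
Terminal stock prices: S_uu = 105.1, S_ud = 61.62, S_dd = 36.12
Terminal payoffs (K − S): max(-55.12, 0) = 0, max(-11.62, 0) = 0, max(13.88, 0) = 13.88
Node u (S = 72.5): continuation = e^(−0.06)·[0.3531·0.0000 + 0.6469·0.0000] = 0.0000; exercise value = 0.0000 ≤ continuation, so V_u = 0.0000
Node d (S = 42.5): continuation = e^(−0.06)·[0.3531·0.0000 + 0.6469·13.8750] = 8.4535; exercise value = 7.5000 ≤ continuation, so V_d = 8.4535
Node 0 (S = 50): continuation = e^(−0.06)·[0.3531·0.0000 + 0.6469·8.4535] = 5.1504; exercise value = 0.0000 ≤ continuation, so V_0 = 5.1504

$5.15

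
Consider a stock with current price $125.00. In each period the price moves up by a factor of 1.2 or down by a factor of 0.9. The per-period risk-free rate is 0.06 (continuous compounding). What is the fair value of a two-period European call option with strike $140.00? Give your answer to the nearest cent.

Risk-neutral probability p = (e^0.06 − 0.9)/(1.2 − 0.9) = 0.1618/0.3000 = 0.5395
Terminal stock prices: S_uu = 180, S_ud = 135, S_dd = 101.2
Terminal payoffs (S − K): max(40, 0) = 40, max(-5, 0) = 0, max(-38.75, 0) = 0
Node u (S = 150): V_u = e^(−0.06)·[0.5395·40.0000 + 0.4605·0.0000] = 20.3216
Node d (S = 112.5): V_d = e^(−0.06)·[0.5395·0.0000 + 0.4605·0.0000] = 0.0000
Node 0 (S = 125): V_0 = e^(−0.06)·[0.5395·20.3216 + 0.4605·0.0000] = 10.3242

$10.32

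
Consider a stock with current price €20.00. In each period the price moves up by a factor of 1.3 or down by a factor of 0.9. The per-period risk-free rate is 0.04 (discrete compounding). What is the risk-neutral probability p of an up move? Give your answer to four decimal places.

p = 0.3500

Risk-neutral probability p = (1 + 0.04 − 0.9)/(1.3 − 0.9) = 0.1400/0.4000 = 0.3500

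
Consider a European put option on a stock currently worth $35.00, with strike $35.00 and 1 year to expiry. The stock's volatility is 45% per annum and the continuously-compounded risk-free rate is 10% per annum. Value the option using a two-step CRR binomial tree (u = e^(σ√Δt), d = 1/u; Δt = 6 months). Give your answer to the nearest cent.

$3.72

CRR parameters: u = e^(σ√Δt) = e^(0.45·√0.5) = 1.3746, d = 1/u = 0.7275
Per-period rate: rΔt = 0.1·0.5 = 0.05, so R = e^0.05 = 1.0513
Risk-neutral probability p = (e^0.05 − 0.7275)/(1.3746 − 0.7275) = 0.3238/0.6472 = 0.5003
Terminal stock prices: S_uu = 66.14, S_ud = 35, S_dd = 18.52
Terminal payoffs (K − S): max(-31.14, 0) = 0, max(0, 0) = 0, max(16.48, 0) = 16.48
Node u (S = 48.11): V_u = e^(−0.05)·[0.5003·0.0000 + 0.4997·0.0000] = 0.0000
Node d (S = 25.46): V_d = e^(−0.05)·[0.5003·0.0000 + 0.4997·16.4781] = 7.8320
Node 0 (S = 35): V_0 = e^(−0.05)·[0.5003·0.0000 + 0.4997·7.8320] = 3.7225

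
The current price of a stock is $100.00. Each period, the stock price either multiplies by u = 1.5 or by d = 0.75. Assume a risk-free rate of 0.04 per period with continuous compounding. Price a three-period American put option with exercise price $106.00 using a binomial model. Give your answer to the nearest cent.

Risk-neutral probability p = (e^0.04 − 0.75)/(1.5 − 0.75) = 0.2908/0.7500 = 0.3877
Terminal stock prices: S_uuu = 337.5, S_uud = 168.8, S_udd = 84.38, S_ddd = 42.19
Terminal payoffs (K − S): max(-231.5, 0) = 0, max(-62.75, 0) = 0, max(21.62, 0) = 21.62, max(63.81, 0) = 63.81
Node uu (S = 225): continuation = e^(−0.04)·[0.3877·0.0000 + 0.6123·0.0000] = 0.0000; exercise value = 0.0000 ≤ continuation, so V_uu = 0.0000
Node ud (S = 112.5): continuation = e^(−0.04)·[0.3877·0.0000 + 0.6123·21.6250] = 12.7208; exercise value = 0.0000 ≤ continuation, so V_ud = 12.7208
Node dd (S = 56.25): continuation = e^(−0.04)·[0.3877·21.6250 + 0.6123·63.8125] = 45.5937; exercise value = 49.7500 > continuation, so V_dd = 49.7500 (exercise)
Node u (S = 150): continuation = e^(−0.04)·[0.3877·0.0000 + 0.6123·12.7208] = 7.4830; exercise value = 0.0000 ≤ continuation, so V_u = 7.4830
Node d (S = 75): continuation = e^(−0.04)·[0.3877·12.7208 + 0.6123·49.7500] = 34.0043; exercise value = 31.0000 ≤ continuation, so V_d = 34.0043
Node 0 (S = 100): continuation = e^(−0.04)·[0.3877·7.4830 + 0.6123·34.0043] = 22.7906; exercise value = 6.0000 ≤ continuation, so V_0 = 22.7906

$22.79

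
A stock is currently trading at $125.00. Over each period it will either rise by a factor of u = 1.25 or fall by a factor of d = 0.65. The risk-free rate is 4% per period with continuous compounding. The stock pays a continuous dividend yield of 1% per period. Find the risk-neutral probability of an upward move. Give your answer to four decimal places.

p = 0.6341

Per-period risk-free factor R = e^0.04 = 1.0408; dividend-adjusted growth = e^(0.04−0.01) = 1.0305.
Risk-neutral probability p = (1.0305 − 0.65)/(1.25 − 0.65) = 0.3805/0.6000 = 0.6341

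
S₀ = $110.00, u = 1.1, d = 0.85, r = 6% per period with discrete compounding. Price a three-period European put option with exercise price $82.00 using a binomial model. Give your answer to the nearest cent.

$0.05

Risk-neutral probability p = (1 + 0.06 − 0.85)/(1.1 − 0.85) = 0.2100/0.2500 = 0.8400
Terminal stock prices: S_uuu = 146.4, S_uud = 113.1, S_udd = 87.42, S_ddd = 67.55
Terminal payoffs (K − S): max(-64.41, 0) = 0, max(-31.14, 0) = 0, max(-5.422, 0) = 0, max(14.45, 0) = 14.45
Node uu (S = 133.1): V_uu = 1/1.06·[0.8400·0.0000 + 0.1600·0.0000] = 0.0000
Node ud (S = 102.9): V_ud = 1/1.06·[0.8400·0.0000 + 0.1600·0.0000] = 0.0000
Node dd (S = 79.47): V_dd = 1/1.06·[0.8400·0.0000 + 0.1600·14.4463] = 2.1806
Node u (S = 121): V_u = 1/1.06·[0.8400·0.0000 + 0.1600·0.0000] = 0.0000
Node d (S = 93.5): V_d = 1/1.06·[0.8400·0.0000 + 0.1600·2.1806] = 0.3291
Node 0 (S = 110): V_0 = 1/1.06·[0.8400·0.0000 + 0.1600·0.3291] = 0.0497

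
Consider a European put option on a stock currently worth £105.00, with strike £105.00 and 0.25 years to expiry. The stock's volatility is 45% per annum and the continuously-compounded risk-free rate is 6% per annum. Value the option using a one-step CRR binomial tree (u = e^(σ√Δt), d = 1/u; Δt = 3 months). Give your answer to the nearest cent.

£10.89

CRR parameters: u = e^(σ√Δt) = e^(0.45·√0.25) = 1.2523, d = 1/u = 0.7985
Per-period rate: rΔt = 0.06·0.25 = 0.015, so R = e^0.015 = 1.0151
Risk-neutral probability p = (e^0.015 − 0.7985)/(1.2523 − 0.7985) = 0.2166/0.4538 = 0.4773
Terminal stock prices: S_u = 131.5, S_d = 83.84
Terminal payoffs (K − S): max(-26.49, 0) = 0, max(21.16, 0) = 21.16
Node 0 (S = 105): V_0 = e^(−0.015)·[0.4773·0.0000 + 0.5227·21.1558] = 10.8937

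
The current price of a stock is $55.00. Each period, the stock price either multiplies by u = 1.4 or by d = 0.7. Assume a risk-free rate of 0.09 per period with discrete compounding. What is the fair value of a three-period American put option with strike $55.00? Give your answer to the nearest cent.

$8.16

Risk-neutral probability p = (1 + 0.09 − 0.7)/(1.4 − 0.7) = 0.3900/0.7000 = 0.5571
Terminal stock prices: S_uuu = 150.9, S_uud = 75.46, S_udd = 37.73, S_ddd = 18.86
Terminal payoffs (K − S): max(-95.92, 0) = 0, max(-20.46, 0) = 0, max(17.27, 0) = 17.27, max(36.14, 0) = 36.14
Node uu (S = 107.8): continuation = 1/1.09·[0.5571·0.0000 + 0.4429·0.0000] = 0.0000; exercise value = 0.0000 ≤ continuation, so V_uu = 0.0000
Node ud (S = 53.9): continuation = 1/1.09·[0.5571·0.0000 + 0.4429·17.2700] = 7.0166; exercise value = 1.1000 ≤ continuation, so V_ud = 7.0166
Node dd (S = 26.95): continuation = 1/1.09·[0.5571·17.2700 + 0.4429·36.1350] = 23.5087; exercise value = 28.0500 > continuation, so V_dd = 28.0500 (exercise)
Node u (S = 77): continuation = 1/1.09·[0.5571·0.0000 + 0.4429·7.0166] = 2.8508; exercise value = 0.0000 ≤ continuation, so V_u = 2.8508
Node d (S = 38.5): continuation = 1/1.09·[0.5571·7.0166 + 0.4429·28.0500] = 14.9830; exercise value = 16.5000 > continuation, so V_d = 16.5000 (exercise)
Node 0 (S = 55): continuation = 1/1.09·[0.5571·2.8508 + 0.4429·16.5000] = 8.1610; exercise value = 0.0000 ≤ continuation, so V_0 = 8.1610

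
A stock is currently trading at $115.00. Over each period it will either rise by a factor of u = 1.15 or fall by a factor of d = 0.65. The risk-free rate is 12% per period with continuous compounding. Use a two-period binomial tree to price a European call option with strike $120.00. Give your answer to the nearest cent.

$23.02

Risk-neutral probability p = (e^0.12 − 0.65)/(1.15 − 0.65) = 0.4775/0.5000 = 0.9550
Terminal stock prices: S_uu = 152.1, S_ud = 85.96, S_dd = 48.59
Terminal payoffs (S − K): max(32.09, 0) = 32.09, max(-34.04, 0) = 0, max(-71.41, 0) = 0
Node u (S = 132.2): V_u = e^(−0.12)·[0.9550·32.0875 + 0.0450·0.0000] = 27.1782
Node d (S = 74.75): V_d = e^(−0.12)·[0.9550·0.0000 + 0.0450·0.0000] = 0.0000
Node 0 (S = 115): V_0 = e^(−0.12)·[0.9550·27.1782 + 0.0450·0.0000] = 23.0200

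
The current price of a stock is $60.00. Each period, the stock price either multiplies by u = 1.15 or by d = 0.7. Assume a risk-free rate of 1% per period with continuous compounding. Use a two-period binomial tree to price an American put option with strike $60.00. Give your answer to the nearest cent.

$8.00

Risk-neutral probability p = (e^0.01 − 0.7)/(1.15 − 0.7) = 0.3101/0.4500 = 0.6890
Terminal stock prices: S_uu = 79.35, S_ud = 48.3, S_dd = 29.4
Terminal payoffs (K − S): max(-19.35, 0) = 0, max(11.7, 0) = 11.7, max(30.6, 0) = 30.6
Node u (S = 69): continuation = e^(−0.01)·[0.6890·0.0000 + 0.3110·11.7000] = 3.6025; exercise value = 0.0000 ≤ continuation, so V_u = 3.6025
Node d (S = 42): continuation = e^(−0.01)·[0.6890·11.7000 + 0.3110·30.6000] = 17.4030; exercise value = 18.0000 > continuation, so V_d = 18.0000 (exercise)
Node 0 (S = 60): continuation = e^(−0.01)·[0.6890·3.6025 + 0.3110·18.0000] = 7.9997; exercise value = 0.0000 ≤ continuation, so V_0 = 7.9997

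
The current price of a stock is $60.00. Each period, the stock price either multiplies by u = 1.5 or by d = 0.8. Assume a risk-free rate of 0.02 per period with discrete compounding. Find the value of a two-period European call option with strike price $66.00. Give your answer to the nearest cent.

$9.04

Risk-neutral probability p = (1 + 0.02 − 0.8)/(1.5 − 0.8) = 0.2200/0.7000 = 0.3143
Terminal stock prices: S_uu = 135, S_ud = 72, S_dd = 38.4
Terminal payoffs (S − K): max(69, 0) = 69, max(6, 0) = 6, max(-27.6, 0) = 0
Node u (S = 90): V_u = 1/1.02·[0.3143·69.0000 + 0.6857·6.0000] = 25.2941
Node d (S = 48): V_d = 1/1.02·[0.3143·6.0000 + 0.6857·0.0000] = 1.8487
Node 0 (S = 60): V_0 = 1/1.02·[0.3143·25.2941 + 0.6857·1.8487] = 9.0366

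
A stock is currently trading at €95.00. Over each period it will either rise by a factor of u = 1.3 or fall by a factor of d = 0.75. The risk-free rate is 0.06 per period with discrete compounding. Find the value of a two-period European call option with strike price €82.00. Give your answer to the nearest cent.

€26.86

Risk-neutral probability p = (1 + 0.06 − 0.75)/(1.3 − 0.75) = 0.3100/0.5500 = 0.5636
Terminal stock prices: S_uu = 160.6, S_ud = 92.62, S_dd = 53.44
Terminal payoffs (S − K): max(78.55, 0) = 78.55, max(10.62, 0) = 10.62, max(-28.56, 0) = 0
Node u (S = 123.5): V_u = 1/1.06·[0.5636·78.5500 + 0.4364·10.6250] = 46.1415
Node d (S = 71.25): V_d = 1/1.06·[0.5636·10.6250 + 0.4364·0.0000] = 5.6497
Node 0 (S = 95): V_0 = 1/1.06·[0.5636·46.1415 + 0.4364·5.6497] = 26.8607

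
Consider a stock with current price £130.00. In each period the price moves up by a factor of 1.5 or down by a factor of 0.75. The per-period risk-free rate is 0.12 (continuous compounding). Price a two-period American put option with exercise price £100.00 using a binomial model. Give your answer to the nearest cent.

£5.22

Risk-neutral probability p = (e^0.12 − 0.75)/(1.5 − 0.75) = 0.3775/0.7500 = 0.5033
Terminal stock prices: S_uu = 292.5, S_ud = 146.2, S_dd = 73.12
Terminal payoffs (K − S): max(-192.5, 0) = 0, max(-46.25, 0) = 0, max(26.88, 0) = 26.88
Node u (S = 195): continuation = e^(−0.12)·[0.5033·0.0000 + 0.4967·0.0000] = 0.0000; exercise value = 0.0000 ≤ continuation, so V_u = 0.0000
Node d (S = 97.5): continuation = e^(−0.12)·[0.5033·0.0000 + 0.4967·26.8750] = 11.8386; exercise value = 2.5000 ≤ continuation, so V_d = 11.8386
Node 0 (S = 130): continuation = e^(−0.12)·[0.5033·0.0000 + 0.4967·11.8386] = 5.2150; exercise value = 0.0000 ≤ continuation, so V_0 = 5.2150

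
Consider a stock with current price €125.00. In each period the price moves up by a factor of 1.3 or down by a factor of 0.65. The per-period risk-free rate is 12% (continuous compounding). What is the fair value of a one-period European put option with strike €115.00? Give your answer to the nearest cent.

€7.94

Risk-neutral probability p = (e^0.12 − 0.65)/(1.3 − 0.65) = 0.4775/0.6500 = 0.7346
Terminal stock prices: S_u = 162.5, S_d = 81.25
Terminal payoffs (K − S): max(-47.5, 0) = 0, max(33.75, 0) = 33.75
Node 0 (S = 125): V_0 = e^(−0.12)·[0.7346·0.0000 + 0.2654·33.7500] = 7.9441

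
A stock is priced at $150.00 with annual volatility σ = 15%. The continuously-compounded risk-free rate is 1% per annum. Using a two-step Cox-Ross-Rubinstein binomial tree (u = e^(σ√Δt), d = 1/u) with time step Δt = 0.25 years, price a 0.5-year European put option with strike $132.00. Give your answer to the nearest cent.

CRR parameters: u = e^(σ√Δt) = e^(0.15·√0.25) = 1.0779, d = 1/u = 0.9277
Per-period rate: rΔt = 0.01·0.25 = 0.0025, so R = e^0.0025 = 1.0025
Risk-neutral probability p = (e^0.0025 − 0.9277)/(1.0779 − 0.9277) = 0.0748/0.1501 = 0.4979
Terminal stock prices: S_uu = 174.3, S_ud = 150, S_dd = 129.1
Terminal payoffs (K − S): max(-42.28, 0) = 0, max(-18, 0) = 0, max(2.894, 0) = 2.894
Node u (S = 161.7): V_u = e^(−0.0025)·[0.4979·0.0000 + 0.5021·0.0000] = 0.0000
Node d (S = 139.2): V_d = e^(−0.0025)·[0.4979·0.0000 + 0.5021·2.8938] = 1.4493
Node 0 (S = 150): V_0 = e^(−0.0025)·[0.4979·0.0000 + 0.5021·1.4493] = 0.7258

$0.73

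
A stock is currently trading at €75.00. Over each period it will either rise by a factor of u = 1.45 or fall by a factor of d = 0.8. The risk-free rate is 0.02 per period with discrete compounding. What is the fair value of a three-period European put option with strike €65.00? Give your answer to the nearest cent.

Risk-neutral probability p = (1 + 0.02 − 0.8)/(1.45 − 0.8) = 0.2200/0.6500 = 0.3385
Terminal stock prices: S_uuu = 228.6, S_uud = 126.2, S_udd = 69.6, S_ddd = 38.4
Terminal payoffs (K − S): max(-163.6, 0) = 0, max(-61.15, 0) = 0, max(-4.6, 0) = 0, max(26.6, 0) = 26.6
Node uu (S = 157.7): V_uu = 1/1.02·[0.3385·0.0000 + 0.6615·0.0000] = 0.0000
Node ud (S = 87): V_ud = 1/1.02·[0.3385·0.0000 + 0.6615·0.0000] = 0.0000
Node dd (S = 48): V_dd = 1/1.02·[0.3385·0.0000 + 0.6615·26.6000] = 17.2519
Node u (S = 108.8): V_u = 1/1.02·[0.3385·0.0000 + 0.6615·0.0000] = 0.0000
Node d (S = 60): V_d = 1/1.02·[0.3385·0.0000 + 0.6615·17.2519] = 11.1890
Node 0 (S = 75): V_0 = 1/1.02·[0.3385·0.0000 + 0.6615·11.1890] = 7.2568

€7.26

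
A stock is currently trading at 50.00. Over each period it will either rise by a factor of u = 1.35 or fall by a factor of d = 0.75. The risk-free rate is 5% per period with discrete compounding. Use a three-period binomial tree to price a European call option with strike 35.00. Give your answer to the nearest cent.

Risk-neutral probability p = (1 + 0.05 − 0.75)/(1.35 − 0.75) = 0.3000/0.6000 = 0.5000
Terminal stock prices: S_uuu = 123, S_uud = 68.34, S_udd = 37.97, S_ddd = 21.09
Terminal payoffs (S − K): max(88.02, 0) = 88.02, max(33.34, 0) = 33.34, max(2.969, 0) = 2.969, max(-13.91, 0) = 0
Node uu (S = 91.13): V_uu = 1/1.05·[0.5000·88.0188 + 0.5000·33.3438] = 57.7917
Node ud (S = 50.62): V_ud = 1/1.05·[0.5000·33.3438 + 0.5000·2.9688] = 17.2917
Node dd (S = 28.12): V_dd = 1/1.05·[0.5000·2.9688 + 0.5000·0.0000] = 1.4137
Node u (S = 67.5): V_u = 1/1.05·[0.5000·57.7917 + 0.5000·17.2917] = 35.7540
Node d (S = 37.5): V_d = 1/1.05·[0.5000·17.2917 + 0.5000·1.4137] = 8.9073
Node 0 (S = 50): V_0 = 1/1.05·[0.5000·35.7540 + 0.5000·8.9073] = 21.2673

21.27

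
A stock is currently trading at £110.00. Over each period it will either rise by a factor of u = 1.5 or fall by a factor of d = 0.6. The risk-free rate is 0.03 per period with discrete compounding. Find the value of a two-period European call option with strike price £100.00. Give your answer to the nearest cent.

Risk-neutral probability p = (1 + 0.03 − 0.6)/(1.5 − 0.6) = 0.4300/0.9000 = 0.4778
Terminal stock prices: S_uu = 247.5, S_ud = 99, S_dd = 39.6
Terminal payoffs (S − K): max(147.5, 0) = 147.5, max(-1, 0) = 0, max(-60.4, 0) = 0
Node u (S = 165): V_u = 1/1.03·[0.4778·147.5000 + 0.5222·0.0000] = 68.4196
Node d (S = 66): V_d = 1/1.03·[0.4778·0.0000 + 0.5222·0.0000] = 0.0000
Node 0 (S = 110): V_0 = 1/1.03·[0.4778·68.4196 + 0.5222·0.0000] = 31.7373

£31.74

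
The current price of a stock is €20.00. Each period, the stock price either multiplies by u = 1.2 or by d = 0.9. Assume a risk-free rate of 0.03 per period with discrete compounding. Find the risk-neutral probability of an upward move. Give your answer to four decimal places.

Risk-neutral probability p = (1 + 0.03 − 0.9)/(1.2 − 0.9) = 0.1300/0.3000 = 0.4333

p = 0.4333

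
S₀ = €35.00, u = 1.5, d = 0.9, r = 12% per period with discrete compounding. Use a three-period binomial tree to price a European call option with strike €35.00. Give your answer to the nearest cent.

€11.80

Risk-neutral probability p = (1 + 0.12 − 0.9)/(1.5 − 0.9) = 0.2200/0.6000 = 0.3667
Terminal stock prices: S_uuu = 118.1, S_uud = 70.88, S_udd = 42.53, S_ddd = 25.52
Terminal payoffs (S − K): max(83.12, 0) = 83.12, max(35.88, 0) = 35.88, max(7.525, 0) = 7.525, max(-9.485, 0) = 0
Node uu (S = 78.75): V_uu = 1/1.12·[0.3667·83.1250 + 0.6333·35.8750] = 47.5000
Node ud (S = 47.25): V_ud = 1/1.12·[0.3667·35.8750 + 0.6333·7.5250] = 16.0000
Node dd (S = 28.35): V_dd = 1/1.12·[0.3667·7.5250 + 0.6333·0.0000] = 2.4635
Node u (S = 52.5): V_u = 1/1.12·[0.3667·47.5000 + 0.6333·16.0000] = 24.5982
Node d (S = 31.5): V_d = 1/1.12·[0.3667·16.0000 + 0.6333·2.4635] = 6.6312
Node 0 (S = 35): V_0 = 1/1.12·[0.3667·24.5982 + 0.6333·6.6312] = 11.8028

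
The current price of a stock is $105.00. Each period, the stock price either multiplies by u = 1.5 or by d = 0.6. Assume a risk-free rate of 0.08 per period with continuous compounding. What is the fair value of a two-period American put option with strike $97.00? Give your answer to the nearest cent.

$15.06

Risk-neutral probability p = (e^0.08 − 0.6)/(1.5 − 0.6) = 0.4833/0.9000 = 0.5370
Terminal stock prices: S_uu = 236.2, S_ud = 94.5, S_dd = 37.8
Terminal payoffs (K − S): max(-139.2, 0) = 0, max(2.5, 0) = 2.5, max(59.2, 0) = 59.2
Node u (S = 157.5): continuation = e^(−0.08)·[0.5370·0.0000 + 0.4630·2.5000] = 1.0685; exercise value = 0.0000 ≤ continuation, so V_u = 1.0685
Node d (S = 63): continuation = e^(−0.08)·[0.5370·2.5000 + 0.4630·59.2000] = 26.5423; exercise value = 34.0000 > continuation, so V_d = 34.0000 (exercise)
Node 0 (S = 105): continuation = e^(−0.08)·[0.5370·1.0685 + 0.4630·34.0000] = 15.0618; exercise value = 0.0000 ≤ continuation, so V_0 = 15.0618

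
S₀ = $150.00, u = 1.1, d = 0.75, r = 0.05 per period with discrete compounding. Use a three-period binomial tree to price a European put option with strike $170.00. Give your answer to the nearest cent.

$12.98

Risk-neutral probability p = (1 + 0.05 − 0.75)/(1.1 − 0.75) = 0.3000/0.3500 = 0.8571
Terminal stock prices: S_uuu = 199.7, S_uud = 136.1, S_udd = 92.81, S_ddd = 63.28
Terminal payoffs (K − S): max(-29.65, 0) = 0, max(33.87, 0) = 33.87, max(77.19, 0) = 77.19, max(106.7, 0) = 106.7
Node uu (S = 181.5): V_uu = 1/1.05·[0.8571·0.0000 + 0.1429·33.8750] = 4.6088
Node ud (S = 123.8): V_ud = 1/1.05·[0.8571·33.8750 + 0.1429·77.1875] = 38.1548
Node dd (S = 84.38): V_dd = 1/1.05·[0.8571·77.1875 + 0.1429·106.7188] = 77.5298
Node u (S = 165): V_u = 1/1.05·[0.8571·4.6088 + 0.1429·38.1548] = 8.9534
Node d (S = 112.5): V_d = 1/1.05·[0.8571·38.1548 + 0.1429·77.5298] = 41.6950
Node 0 (S = 150): V_0 = 1/1.05·[0.8571·8.9534 + 0.1429·41.6950] = 12.9817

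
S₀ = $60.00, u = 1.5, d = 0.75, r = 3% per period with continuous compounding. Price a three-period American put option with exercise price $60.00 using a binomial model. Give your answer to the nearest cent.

Risk-neutral probability p = (e^0.03 − 0.75)/(1.5 − 0.75) = 0.2805/0.7500 = 0.3739
Terminal stock prices: S_uuu = 202.5, S_uud = 101.2, S_udd = 50.62, S_ddd = 25.31
Terminal payoffs (K − S): max(-142.5, 0) = 0, max(-41.25, 0) = 0, max(9.375, 0) = 9.375, max(34.69, 0) = 34.69
Node uu (S = 135): continuation = e^(−0.03)·[0.3739·0.0000 + 0.6261·0.0000] = 0.0000; exercise value = 0.0000 ≤ continuation, so V_uu = 0.0000
Node ud (S = 67.5): continuation = e^(−0.03)·[0.3739·0.0000 + 0.6261·9.3750] = 5.6959; exercise value = 0.0000 ≤ continuation, so V_ud = 5.6959
Node dd (S = 33.75): continuation = e^(−0.03)·[0.3739·9.3750 + 0.6261·34.6875] = 24.4767; exercise value = 26.2500 > continuation, so V_dd = 26.2500 (exercise)
Node u (S = 90): continuation = e^(−0.03)·[0.3739·0.0000 + 0.6261·5.6959] = 3.4606; exercise value = 0.0000 ≤ continuation, so V_u = 3.4606
Node d (S = 45): continuation = e^(−0.03)·[0.3739·5.6959 + 0.6261·26.2500] = 18.0153; exercise value = 15.0000 ≤ continuation, so V_d = 18.0153
Node 0 (S = 60): continuation = e^(−0.03)·[0.3739·3.4606 + 0.6261·18.0153] = 12.2012; exercise value = 0.0000 ≤ continuation, so V_0 = 12.2012

$12.20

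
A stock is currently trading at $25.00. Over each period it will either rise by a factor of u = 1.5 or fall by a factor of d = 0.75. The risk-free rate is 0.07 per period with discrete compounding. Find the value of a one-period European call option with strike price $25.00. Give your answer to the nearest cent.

Risk-neutral probability p = (1 + 0.07 − 0.75)/(1.5 − 0.75) = 0.3200/0.7500 = 0.4267
Terminal stock prices: S_u = 37.5, S_d = 18.75
Terminal payoffs (S − K): max(12.5, 0) = 12.5, max(-6.25, 0) = 0
Node 0 (S = 25): V_0 = 1/1.07·[0.4267·12.5000 + 0.5733·0.0000] = 4.9844

$4.98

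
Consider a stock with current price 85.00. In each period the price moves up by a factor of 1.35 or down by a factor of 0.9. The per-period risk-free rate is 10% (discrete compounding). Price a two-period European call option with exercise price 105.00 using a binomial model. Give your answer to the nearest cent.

Risk-neutral probability p = (1 + 0.1 − 0.9)/(1.35 − 0.9) = 0.2000/0.4500 = 0.4444
Terminal stock prices: S_uu = 154.9, S_ud = 103.3, S_dd = 68.85
Terminal payoffs (S − K): max(49.91, 0) = 49.91, max(-1.725, 0) = 0, max(-36.15, 0) = 0
Node u (S = 114.8): V_u = 1/1.1·[0.4444·49.9125 + 0.5556·0.0000] = 20.1667
Node d (S = 76.5): V_d = 1/1.1·[0.4444·0.0000 + 0.5556·0.0000] = 0.0000
Node 0 (S = 85): V_0 = 1/1.1·[0.4444·20.1667 + 0.5556·0.0000] = 8.1481

8.15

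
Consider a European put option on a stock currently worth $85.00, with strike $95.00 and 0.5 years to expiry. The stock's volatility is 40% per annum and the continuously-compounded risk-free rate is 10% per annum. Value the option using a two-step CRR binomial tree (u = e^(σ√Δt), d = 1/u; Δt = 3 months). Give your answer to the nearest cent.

CRR parameters: u = e^(σ√Δt) = e^(0.4·√0.25) = 1.2214, d = 1/u = 0.8187
Per-period rate: rΔt = 0.1·0.25 = 0.025, so R = e^0.025 = 1.0253
Risk-neutral probability p = (e^0.025 − 0.8187)/(1.2214 − 0.8187) = 0.2066/0.4027 = 0.5130
Terminal stock prices: S_uu = 126.8, S_ud = 85, S_dd = 56.98
Terminal payoffs (K − S): max(-31.81, 0) = 0, max(10, 0) = 10, max(38.02, 0) = 38.02
Node u (S = 103.8): V_u = e^(−0.025)·[0.5130·0.0000 + 0.4870·10.0000] = 4.7494
Node d (S = 69.59): V_d = e^(−0.025)·[0.5130·10.0000 + 0.4870·38.0228] = 23.0623
Node 0 (S = 85): V_0 = e^(−0.025)·[0.5130·4.7494 + 0.4870·23.0623] = 13.3297

$13.33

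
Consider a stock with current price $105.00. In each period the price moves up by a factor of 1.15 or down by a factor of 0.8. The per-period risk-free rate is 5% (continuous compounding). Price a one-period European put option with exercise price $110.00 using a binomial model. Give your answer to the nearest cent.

$6.98

Risk-neutral probability p = (e^0.05 − 0.8)/(1.15 − 0.8) = 0.2513/0.3500 = 0.7179
Terminal stock prices: S_u = 120.7, S_d = 84
Terminal payoffs (K − S): max(-10.75, 0) = 0, max(26, 0) = 26
Node 0 (S = 105): V_0 = e^(−0.05)·[0.7179·0.0000 + 0.2821·26.0000] = 6.9765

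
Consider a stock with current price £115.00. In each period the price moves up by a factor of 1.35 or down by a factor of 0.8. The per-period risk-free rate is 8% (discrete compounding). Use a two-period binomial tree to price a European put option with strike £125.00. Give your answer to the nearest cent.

£10.96

Risk-neutral probability p = (1 + 0.08 − 0.8)/(1.35 − 0.8) = 0.2800/0.5500 = 0.5091
Terminal stock prices: S_uu = 209.6, S_ud = 124.2, S_dd = 73.6
Terminal payoffs (K − S): max(-84.59, 0) = 0, max(0.8, 0) = 0.8, max(51.4, 0) = 51.4
Node u (S = 155.2): V_u = 1/1.08·[0.5091·0.0000 + 0.4909·0.8000] = 0.3636
Node d (S = 92): V_d = 1/1.08·[0.5091·0.8000 + 0.4909·51.4000] = 23.7407
Node 0 (S = 115): V_0 = 1/1.08·[0.5091·0.3636 + 0.4909·23.7407] = 10.9627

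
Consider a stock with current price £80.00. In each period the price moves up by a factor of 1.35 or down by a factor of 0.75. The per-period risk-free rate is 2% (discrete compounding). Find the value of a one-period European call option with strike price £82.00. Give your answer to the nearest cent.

Risk-neutral probability p = (1 + 0.02 − 0.75)/(1.35 − 0.75) = 0.2700/0.6000 = 0.4500
Terminal stock prices: S_u = 108, S_d = 60
Terminal payoffs (S − K): max(26, 0) = 26, max(-22, 0) = 0
Node 0 (S = 80): V_0 = 1/1.02·[0.4500·26.0000 + 0.5500·0.0000] = 11.4706

£11.47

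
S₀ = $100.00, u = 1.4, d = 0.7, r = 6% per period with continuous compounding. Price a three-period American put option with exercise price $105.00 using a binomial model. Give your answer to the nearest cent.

Risk-neutral probability p = (e^0.06 − 0.7)/(1.4 − 0.7) = 0.3618/0.7000 = 0.5169
Terminal stock prices: S_uuu = 274.4, S_uud = 137.2, S_udd = 68.6, S_ddd = 34.3
Terminal payoffs (K − S): max(-169.4, 0) = 0, max(-32.2, 0) = 0, max(36.4, 0) = 36.4, max(70.7, 0) = 70.7
Node uu (S = 196): continuation = e^(−0.06)·[0.5169·0.0000 + 0.4831·0.0000] = 0.0000; exercise value = 0.0000 ≤ continuation, so V_uu = 0.0000
Node ud (S = 98): continuation = e^(−0.06)·[0.5169·0.0000 + 0.4831·36.4000] = 16.5605; exercise value = 7.0000 ≤ continuation, so V_ud = 16.5605
Node dd (S = 49): continuation = e^(−0.06)·[0.5169·36.4000 + 0.4831·70.7000] = 49.8853; exercise value = 56.0000 > continuation, so V_dd = 56.0000 (exercise)
Node u (S = 140): continuation = e^(−0.06)·[0.5169·0.0000 + 0.4831·16.5605] = 7.5343; exercise value = 0.0000 ≤ continuation, so V_u = 7.5343
Node d (S = 70): continuation = e^(−0.06)·[0.5169·16.5605 + 0.4831·56.0000] = 33.5394; exercise value = 35.0000 > continuation, so V_d = 35.0000 (exercise)
Node 0 (S = 100): continuation = e^(−0.06)·[0.5169·7.5343 + 0.4831·35.0000] = 19.5913; exercise value = 5.0000 ≤ continuation, so V_0 = 19.5913

$19.59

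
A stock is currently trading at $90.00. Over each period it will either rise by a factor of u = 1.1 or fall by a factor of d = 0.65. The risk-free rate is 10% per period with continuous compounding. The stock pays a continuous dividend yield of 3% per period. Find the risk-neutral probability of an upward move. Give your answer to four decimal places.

p = 0.9389

Per-period risk-free factor R = e^0.1 = 1.1052; dividend-adjusted growth = e^(0.1−0.03) = 1.0725.
Risk-neutral probability p = (1.0725 − 0.65)/(1.1 − 0.65) = 0.4225/0.4500 = 0.9389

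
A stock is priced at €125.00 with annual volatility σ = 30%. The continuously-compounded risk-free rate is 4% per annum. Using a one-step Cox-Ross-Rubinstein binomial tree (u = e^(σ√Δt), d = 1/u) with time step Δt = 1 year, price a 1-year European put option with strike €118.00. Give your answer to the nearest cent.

CRR parameters: u = e^(σ√Δt) = e^(0.3·√1) = 1.3499, d = 1/u = 0.7408
Per-period rate: rΔt = 0.04·1 = 0.04, so R = e^0.04 = 1.0408
Risk-neutral probability p = (e^0.04 − 0.7408)/(1.3499 − 0.7408) = 0.3000/0.6090 = 0.4926
Terminal stock prices: S_u = 168.7, S_d = 92.6
Terminal payoffs (K − S): max(-50.73, 0) = 0, max(25.4, 0) = 25.4
Node 0 (S = 125): V_0 = e^(−0.04)·[0.4926·0.0000 + 0.5074·25.3977] = 12.3823

€12.38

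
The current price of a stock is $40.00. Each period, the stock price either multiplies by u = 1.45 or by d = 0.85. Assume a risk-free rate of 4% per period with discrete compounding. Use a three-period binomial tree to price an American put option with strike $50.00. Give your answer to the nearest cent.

Risk-neutral probability p = (1 + 0.04 − 0.85)/(1.45 − 0.85) = 0.1900/0.6000 = 0.3167
Terminal stock prices: S_uuu = 121.9, S_uud = 71.48, S_udd = 41.9, S_ddd = 24.56
Terminal payoffs (K − S): max(-71.94, 0) = 0, max(-21.48, 0) = 0, max(8.095, 0) = 8.095, max(25.44, 0) = 25.44
Node uu (S = 84.1): continuation = 1/1.04·[0.3167·0.0000 + 0.6833·0.0000] = 0.0000; exercise value = 0.0000 ≤ continuation, so V_uu = 0.0000
Node ud (S = 49.3): continuation = 1/1.04·[0.3167·0.0000 + 0.6833·8.0950] = 5.3188; exercise value = 0.7000 ≤ continuation, so V_ud = 5.3188
Node dd (S = 28.9): continuation = 1/1.04·[0.3167·8.0950 + 0.6833·25.4350] = 19.1769; exercise value = 21.1000 > continuation, so V_dd = 21.1000 (exercise)
Node u (S = 58): continuation = 1/1.04·[0.3167·0.0000 + 0.6833·5.3188] = 3.4947; exercise value = 0.0000 ≤ continuation, so V_u = 3.4947
Node d (S = 34): continuation = 1/1.04·[0.3167·5.3188 + 0.6833·21.1000] = 15.4833; exercise value = 16.0000 > continuation, so V_d = 16.0000 (exercise)
Node 0 (S = 40): continuation = 1/1.04·[0.3167·3.4947 + 0.6833·16.0000] = 11.5769; exercise value = 10.0000 ≤ continuation, so V_0 = 11.5769

$11.58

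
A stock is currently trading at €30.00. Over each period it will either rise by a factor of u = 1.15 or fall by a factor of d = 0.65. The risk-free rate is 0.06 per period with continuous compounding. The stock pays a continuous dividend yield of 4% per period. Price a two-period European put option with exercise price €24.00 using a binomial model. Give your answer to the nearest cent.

€1.21

Per-period risk-free factor R = e^0.06 = 1.0618; dividend-adjusted growth = e^(0.06−0.04) = 1.0202.
Risk-neutral probability p = (1.0202 − 0.65)/(1.15 − 0.65) = 0.3702/0.5000 = 0.7404
Terminal stock prices: S_uu = 39.67, S_ud = 22.43, S_dd = 12.68
Terminal payoffs (K − S): max(-15.67, 0) = 0, max(1.575, 0) = 1.575, max(11.32, 0) = 11.32
Node u (S = 34.5): V_u = e^(−0.06)·[0.7404·0.0000 + 0.2596·1.5750] = 0.3851
Node d (S = 19.5): V_d = e^(−0.06)·[0.7404·1.5750 + 0.2596·11.3250] = 3.8670
Node 0 (S = 30): V_0 = e^(−0.06)·[0.7404·0.3851 + 0.2596·3.8670] = 1.2139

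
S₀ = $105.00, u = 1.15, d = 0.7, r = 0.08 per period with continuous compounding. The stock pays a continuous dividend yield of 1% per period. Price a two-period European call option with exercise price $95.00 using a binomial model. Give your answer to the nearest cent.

Per-period risk-free factor R = e^0.08 = 1.0833; dividend-adjusted growth = e^(0.08−0.01) = 1.0725.
Risk-neutral probability p = (1.0725 − 0.7)/(1.15 − 0.7) = 0.3725/0.4500 = 0.8278
Terminal stock prices: S_uu = 138.9, S_ud = 84.52, S_dd = 51.45
Terminal payoffs (S − K): max(43.86, 0) = 43.86, max(-10.48, 0) = 0, max(-43.55, 0) = 0
Node u (S = 120.7): V_u = e^(−0.08)·[0.8278·43.8625 + 0.1722·0.0000] = 33.5176
Node d (S = 73.5): V_d = e^(−0.08)·[0.8278·0.0000 + 0.1722·0.0000] = 0.0000
Node 0 (S = 105): V_0 = e^(−0.08)·[0.8278·33.5176 + 0.1722·0.0000] = 25.6126

$25.61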